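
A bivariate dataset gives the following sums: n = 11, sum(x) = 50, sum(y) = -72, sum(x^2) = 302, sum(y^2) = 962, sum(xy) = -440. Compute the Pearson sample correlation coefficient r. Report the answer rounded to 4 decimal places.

-0.5887

S_xy = nΣxy − ΣxΣy = 11·(-440) − 50·(-72) = -4840 − (-3600) = -1240
S_xx = nΣx² − (Σx)² = 11·302 − 50² = 3322 − 2500 = 822
S_yy = nΣy² − (Σy)² = 11·962 − (-72)² = 10582 − 5184 = 5398
r = S_xy / √(S_xx·S_yy) = -1240 / √(822·5398) = -1240 / √4437156 = -1240 / 2106.4558 = -0.5887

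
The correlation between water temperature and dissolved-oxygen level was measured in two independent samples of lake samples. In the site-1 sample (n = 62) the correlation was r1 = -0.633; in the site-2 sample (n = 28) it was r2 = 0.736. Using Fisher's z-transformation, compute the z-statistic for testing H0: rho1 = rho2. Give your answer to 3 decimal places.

-7.074

z1 = atanh(-0.633) = -0.746406,  z2 = atanh(0.736) = 0.941695
SE = √(1/(n1−3) + 1/(n2−3)) = √(1/59 + 1/25) = √(0.0169492 + 0.0400000) = √0.0569492 = 0.238640
z = (z1 − z2)/SE = (-0.746406 − 0.941695) / 0.238640 = -1.688101 / 0.238640 = -7.074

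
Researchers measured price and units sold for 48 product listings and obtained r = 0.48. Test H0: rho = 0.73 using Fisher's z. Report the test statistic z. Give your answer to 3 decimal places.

-2.722

z_r = atanh(0.48) = 0.522984,  z_0 = atanh(0.73) = 0.928727
SE = 1/√(n−3) = 1/√45 = 0.149071
z = (z_r − z_0)/SE = (0.522984 − 0.928727) / 0.149071 = -0.405743 / 0.149071 = -2.722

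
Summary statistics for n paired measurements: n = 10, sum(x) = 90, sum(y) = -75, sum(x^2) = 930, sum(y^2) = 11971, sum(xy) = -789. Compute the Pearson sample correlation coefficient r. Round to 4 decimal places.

S_xy = nΣxy − ΣxΣy = 10·(-789) − 90·(-75) = -7890 − (-6750) = -1140
S_xx = nΣx² − (Σx)² = 10·930 − 90² = 9300 − 8100 = 1200
S_yy = nΣy² − (Σy)² = 10·11971 − (-75)² = 119710 − 5625 = 114085
r = S_xy / √(S_xx·S_yy) = -1140 / √(1200·114085) = -1140 / √136902000 = -1140 / 11700.5128 = -0.0974

-0.0974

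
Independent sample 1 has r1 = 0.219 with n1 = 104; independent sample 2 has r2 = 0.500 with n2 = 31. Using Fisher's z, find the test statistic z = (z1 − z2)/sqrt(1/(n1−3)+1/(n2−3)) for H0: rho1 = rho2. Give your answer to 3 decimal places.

-1.530

Fisher z-transforms: z1 = atanh(0.219) = 0.222605, z2 = atanh(0.500) = 0.549306; difference d = -0.326701
Var(d) = 1/101 + 1/28 = 0.0099010 + 0.0357143 = 0.0456153
z = d/√Var(d) = -0.326701 / √0.0456153 = -0.326701 / 0.213577 = -1.530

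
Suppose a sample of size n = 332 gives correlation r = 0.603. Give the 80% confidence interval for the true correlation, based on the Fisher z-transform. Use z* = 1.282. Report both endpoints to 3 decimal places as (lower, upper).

Fisher z: z_r = atanh(r) = ½·ln((1+0.603)/(1−0.603)) = 0.697848
SE(z) = 1/√(n−3) = 1/√329 = 0.055132
80% ⇒ z* = 1.282; margin = 1.282·0.055132 = 0.070679
CI on z-scale: (0.627169, 0.768527)
Back-transform: tanh(0.627169) = 0.556100, tanh(0.768527) = 0.646072

(0.556, 0.646)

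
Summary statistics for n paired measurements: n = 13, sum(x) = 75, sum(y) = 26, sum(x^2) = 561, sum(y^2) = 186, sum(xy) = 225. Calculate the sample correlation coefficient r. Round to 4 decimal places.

S_xy = nΣxy − ΣxΣy = 13·225 − 75·26 = 2925 − 1950 = 975
S_xx = nΣx² − (Σx)² = 13·561 − 75² = 7293 − 5625 = 1668
S_yy = nΣy² − (Σy)² = 13·186 − 26² = 2418 − 676 = 1742
r = S_xy / √(S_xx·S_yy) = 975 / √(1668·1742) = 975 / √2905656 = 975 / 1704.5985 = 0.5720

0.5720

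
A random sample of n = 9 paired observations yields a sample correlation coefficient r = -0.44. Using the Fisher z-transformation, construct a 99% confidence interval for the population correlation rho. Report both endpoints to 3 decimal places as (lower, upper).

Fisher z: z_r = atanh(r) = ½·ln((1+(-0.44))/(1−(-0.44))) = -0.472231
SE(z) = 1/√(n−3) = 1/√6 = 0.408248
99% ⇒ z* = 2.576; margin = 2.576·0.408248 = 1.051647
CI on z-scale: (-1.523878, 0.579416)
Back-transform: tanh(-1.523878) = -0.909371, tanh(0.579416) = 0.522241

(-0.909, 0.522)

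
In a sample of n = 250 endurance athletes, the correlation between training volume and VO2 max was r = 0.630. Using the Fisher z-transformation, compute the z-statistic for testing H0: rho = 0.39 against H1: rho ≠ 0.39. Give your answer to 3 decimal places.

5.180

Fisher z: atanh(0.630) = 0.741416, atanh(0.39) = 0.411800
z = (z_r − z_0)·√(n−3) = (0.741416 − 0.411800)·√247 = 0.329616 · 15.716234 = 5.180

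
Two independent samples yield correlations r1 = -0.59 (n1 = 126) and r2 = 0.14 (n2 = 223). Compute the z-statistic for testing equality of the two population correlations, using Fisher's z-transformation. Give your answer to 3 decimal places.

z1 = atanh(-0.59) = -0.677666,  z2 = atanh(0.14) = 0.140926
SE = √(1/(n1−3) + 1/(n2−3)) = √(1/123 + 1/220) = √(0.0081301 + 0.0045455) = √0.0126756 = 0.112586
z = (z1 − z2)/SE = (-0.677666 − 0.140926) / 0.112586 = -0.818592 / 0.112586 = -7.271

-7.271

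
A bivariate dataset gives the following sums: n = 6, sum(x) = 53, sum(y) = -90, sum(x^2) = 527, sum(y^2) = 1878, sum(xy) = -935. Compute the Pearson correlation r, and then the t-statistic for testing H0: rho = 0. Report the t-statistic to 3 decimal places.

-2.615

S_xy = nΣxy − ΣxΣy = 6·(-935) − 53·(-90) = -5610 − (-4770) = -840
S_xx = nΣx² − (Σx)² = 6·527 − 53² = 3162 − 2809 = 353
S_yy = nΣy² − (Σy)² = 6·1878 − (-90)² = 11268 − 8100 = 3168
r = S_xy / √(S_xx·S_yy) = -840 / √(353·3168) = -840 / √1118304 = -840 / 1057.4989 = -0.7943
t = r·√(n−2)/√(1−r²) = -0.7943·√4 / √(1−0.630912) = -1.588600 / 0.607526 = -2.615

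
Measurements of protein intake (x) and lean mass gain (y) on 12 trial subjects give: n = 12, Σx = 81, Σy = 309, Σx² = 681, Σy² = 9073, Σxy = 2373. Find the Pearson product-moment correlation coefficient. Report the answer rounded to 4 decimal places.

0.7420

S_xy = nΣxy − ΣxΣy = 12·2373 − 81·309 = 28476 − 25029 = 3447
S_xx = nΣx² − (Σx)² = 12·681 − 81² = 8172 − 6561 = 1611
S_yy = nΣy² − (Σy)² = 12·9073 − 309² = 108876 − 95481 = 13395
r = S_xy / √(S_xx·S_yy) = 3447 / √(1611·13395) = 3447 / √21579345 = 3447 / 4645.3574 = 0.7420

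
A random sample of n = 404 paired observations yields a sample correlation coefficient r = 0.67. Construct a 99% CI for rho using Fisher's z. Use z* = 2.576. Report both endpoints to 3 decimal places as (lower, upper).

(0.593, 0.735)

z_r = atanh(0.67) = 0.810743;  SE = 1/√(n−3) = 1/√401 = 0.049938
z-limits: 0.810743 ± 2.576·0.049938 = 0.810743 ± 0.128640 = [0.682103, 0.939383]
ρ-limits: (tanh 0.682103, tanh 0.939383) = (0.593, 0.735)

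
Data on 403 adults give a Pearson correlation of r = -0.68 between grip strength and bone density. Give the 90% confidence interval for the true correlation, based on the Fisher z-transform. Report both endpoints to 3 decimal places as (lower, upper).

(-0.722, -0.633)

z_r = atanh(-0.68) = -0.829114;  SE = 1/√(n−3) = 1/√400 = 0.050000
z-limits: -0.829114 ± 1.645·0.050000 = -0.829114 ± 0.082250 = [-0.911364, -0.746864]
ρ-limits: (tanh -0.911364, tanh -0.746864) = (-0.722, -0.633)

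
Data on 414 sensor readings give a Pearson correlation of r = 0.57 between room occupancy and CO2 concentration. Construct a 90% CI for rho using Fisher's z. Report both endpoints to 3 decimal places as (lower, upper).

Fisher z: z_r = atanh(r) = ½·ln((1+0.57)/(1−0.57)) = 0.647523
SE(z) = 1/√(n−3) = 1/√411 = 0.049326
90% ⇒ z* = 1.645; margin = 1.645·0.049326 = 0.081141
CI on z-scale: (0.566382, 0.728664)
Back-transform: tanh(0.566382) = 0.512697, tanh(0.728664) = 0.622247

(0.513, 0.622)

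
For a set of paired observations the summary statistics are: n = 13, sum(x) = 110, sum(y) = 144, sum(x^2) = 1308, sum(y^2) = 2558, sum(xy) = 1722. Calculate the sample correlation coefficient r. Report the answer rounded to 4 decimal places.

S_xy = nΣxy − ΣxΣy = 13·1722 − 110·144 = 22386 − 15840 = 6546
S_xx = nΣx² − (Σx)² = 13·1308 − 110² = 17004 − 12100 = 4904
S_yy = nΣy² − (Σy)² = 13·2558 − 144² = 33254 − 20736 = 12518
r = S_xy / √(S_xx·S_yy) = 6546 / √(4904·12518) = 6546 / √61388272 = 6546 / 7835.0668 = 0.8355

0.8355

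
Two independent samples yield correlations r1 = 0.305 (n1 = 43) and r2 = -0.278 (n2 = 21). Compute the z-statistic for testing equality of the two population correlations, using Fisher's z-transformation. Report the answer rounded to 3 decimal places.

Fisher z-transforms: z1 = atanh(0.305) = 0.315023, z2 = atanh(-0.278) = -0.285513; difference d = 0.600536
Var(d) = 1/40 + 1/18 = 0.0250000 + 0.0555556 = 0.0805556
z = d/√Var(d) = 0.600536 / √0.0805556 = 0.600536 / 0.283823 = 2.116

2.116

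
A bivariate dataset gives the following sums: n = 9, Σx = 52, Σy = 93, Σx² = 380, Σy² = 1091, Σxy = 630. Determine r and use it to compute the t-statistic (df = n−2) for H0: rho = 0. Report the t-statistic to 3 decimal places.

S_xy = nΣxy − ΣxΣy = 9·630 − 52·93 = 5670 − 4836 = 834
S_xx = nΣx² − (Σx)² = 9·380 − 52² = 3420 − 2704 = 716
S_yy = nΣy² − (Σy)² = 9·1091 − 93² = 9819 − 8649 = 1170
r = S_xy / √(S_xx·S_yy) = 834 / √(716·1170) = 834 / √837720 = 834 / 915.2705 = 0.9112
t = r·√(n−2)/√(1−r²) = 0.9112·√7 / √(1−0.830285) = 2.410809 / 0.411965 = 5.852

5.852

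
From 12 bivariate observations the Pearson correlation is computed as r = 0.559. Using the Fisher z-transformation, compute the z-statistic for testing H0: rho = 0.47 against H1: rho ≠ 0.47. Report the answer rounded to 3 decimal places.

0.364

Fisher z: atanh(0.559) = 0.631377, atanh(0.47) = 0.510070
z = (z_r − z_0)·√(n−3) = (0.631377 − 0.510070)·√9 = 0.121307 · 3.000000 = 0.364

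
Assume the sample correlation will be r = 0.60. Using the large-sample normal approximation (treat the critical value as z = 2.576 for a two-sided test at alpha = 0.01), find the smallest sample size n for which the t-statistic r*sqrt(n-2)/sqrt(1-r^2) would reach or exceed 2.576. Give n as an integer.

r√(n−2)/√(1−r²) ≥ 2.576  ⇔  n−2 ≥ (2.576)²·(1−r²)/r²
(1−r²)/r² = (1−0.3600)/0.3600 = 1.7778
n ≥ 2 + 6.635776·1.7778 = 2 + 11.7971 = 13.7971
⌈13.7971⌉ = 14

14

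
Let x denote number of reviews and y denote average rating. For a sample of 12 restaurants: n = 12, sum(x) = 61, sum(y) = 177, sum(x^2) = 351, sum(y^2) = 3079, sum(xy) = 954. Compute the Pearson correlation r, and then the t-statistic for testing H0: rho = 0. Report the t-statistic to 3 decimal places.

1.347

Numerator: nΣxy − (Σx)(Σy) = 12·954 − (61)(177) = 651
Denominator: √[(nΣx²−(Σx)²)(nΣy²−(Σy)²)]
  nΣx²−(Σx)² = 12·351 − 3721 = 491;  nΣy²−(Σy)² = 12·3079 − 31329 = 5619
  √(491·5619) = √2758929 = 1661.0024
r = 651 / 1661.0024 = 0.3919
t = r·√(n−2)/√(1−r²) = 0.3919·√10 / √(1−0.153586) = 1.239297 / 0.920008 = 1.347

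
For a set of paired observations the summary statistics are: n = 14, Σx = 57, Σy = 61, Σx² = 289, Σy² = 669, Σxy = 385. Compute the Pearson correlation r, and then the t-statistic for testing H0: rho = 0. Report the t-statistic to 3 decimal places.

Numerator: nΣxy − (Σx)(Σy) = 14·385 − (57)(61) = 1913
Denominator: √[(nΣx²−(Σx)²)(nΣy²−(Σy)²)]
  nΣx²−(Σx)² = 14·289 − 3249 = 797;  nΣy²−(Σy)² = 14·669 − 3721 = 5645
  √(797·5645) = √4499065 = 2121.1000
r = 1913 / 2121.1000 = 0.9019
t = r·√(n−2)/√(1−r²) = 0.9019·√12 / √(1−0.813424) = 3.124273 / 0.431944 = 7.233

7.233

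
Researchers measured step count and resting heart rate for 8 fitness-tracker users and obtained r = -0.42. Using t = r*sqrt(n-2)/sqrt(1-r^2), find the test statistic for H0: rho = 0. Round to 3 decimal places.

-1.134

t = r·√(n−2) / √(1−r²) with r = -0.42, n = 8
  = -0.42·√6 / √(1 − 0.1764)
  = -0.42·2.449490 / 0.907524
  = -1.028786 / 0.907524 = -1.134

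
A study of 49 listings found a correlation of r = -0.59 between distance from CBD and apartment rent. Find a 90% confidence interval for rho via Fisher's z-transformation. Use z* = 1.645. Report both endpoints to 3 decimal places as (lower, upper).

z_r = atanh(-0.59) = -0.677666;  SE = 1/√(n−3) = 1/√46 = 0.147442
z-limits: -0.677666 ± 1.645·0.147442 = -0.677666 ± 0.242542 = [-0.920208, -0.435124]
ρ-limits: (tanh -0.920208, tanh -0.435124) = (-0.726, -0.410)

(-0.726, -0.410)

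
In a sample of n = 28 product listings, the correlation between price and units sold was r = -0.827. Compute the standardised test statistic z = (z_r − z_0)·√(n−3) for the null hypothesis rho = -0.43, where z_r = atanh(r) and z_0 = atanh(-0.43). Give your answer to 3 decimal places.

-3.593

z_r = atanh(-0.827) = -1.178569,  z_0 = atanh(-0.43) = -0.459897
SE = 1/√(n−3) = 1/√25 = 0.200000
z = (z_r − z_0)/SE = (-1.178569 − (-0.459897)) / 0.200000 = -0.718672 / 0.200000 = -3.593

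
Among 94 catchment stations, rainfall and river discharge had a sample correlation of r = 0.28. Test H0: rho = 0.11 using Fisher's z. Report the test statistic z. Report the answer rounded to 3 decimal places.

1.691

Fisher z: atanh(0.28) = 0.287682, atanh(0.11) = 0.110447
z = (z_r − z_0)·√(n−3) = (0.287682 − 0.110447)·√91 = 0.177235 · 9.539392 = 1.691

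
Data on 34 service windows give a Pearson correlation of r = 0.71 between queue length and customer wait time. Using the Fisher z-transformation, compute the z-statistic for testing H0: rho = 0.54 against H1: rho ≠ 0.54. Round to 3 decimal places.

z_r = atanh(0.71) = 0.887184,  z_0 = atanh(0.54) = 0.604156
SE = 1/√(n−3) = 1/√31 = 0.179605
z = (z_r − z_0)/SE = (0.887184 − 0.604156) / 0.179605 = 0.283028 / 0.179605 = 1.576

1.576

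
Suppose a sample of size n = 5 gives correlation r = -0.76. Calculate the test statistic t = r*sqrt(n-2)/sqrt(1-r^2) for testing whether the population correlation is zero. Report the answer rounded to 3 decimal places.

t = r·√(n−2) / √(1−r²) with r = -0.76, n = 5
  = -0.76·√3 / √(1 − 0.5776)
  = -0.76·1.732051 / 0.649923
  = -1.316359 / 0.649923 = -2.025

-2.025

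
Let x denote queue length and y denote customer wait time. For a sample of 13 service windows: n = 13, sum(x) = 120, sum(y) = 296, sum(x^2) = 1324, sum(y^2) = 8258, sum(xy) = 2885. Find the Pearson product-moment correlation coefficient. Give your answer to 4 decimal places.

0.2664

S_xy = nΣxy − ΣxΣy = 13·2885 − 120·296 = 37505 − 35520 = 1985
S_xx = nΣx² − (Σx)² = 13·1324 − 120² = 17212 − 14400 = 2812
S_yy = nΣy² − (Σy)² = 13·8258 − 296² = 107354 − 87616 = 19738
r = S_xy / √(S_xx·S_yy) = 1985 / √(2812·19738) = 1985 / √55503256 = 1985 / 7450.0507 = 0.2664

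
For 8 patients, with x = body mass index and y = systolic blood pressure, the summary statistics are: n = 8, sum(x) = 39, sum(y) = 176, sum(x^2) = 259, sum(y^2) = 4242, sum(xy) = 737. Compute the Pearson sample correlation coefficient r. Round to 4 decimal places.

-0.7580

Numerator: nΣxy − (Σx)(Σy) = 8·737 − (39)(176) = -968
Denominator: √[(nΣx²−(Σx)²)(nΣy²−(Σy)²)]
  nΣx²−(Σx)² = 8·259 − 1521 = 551;  nΣy²−(Σy)² = 8·4242 − 30976 = 2960
  √(551·2960) = √1630960 = 1277.0904
r = -968 / 1277.0904 = -0.7580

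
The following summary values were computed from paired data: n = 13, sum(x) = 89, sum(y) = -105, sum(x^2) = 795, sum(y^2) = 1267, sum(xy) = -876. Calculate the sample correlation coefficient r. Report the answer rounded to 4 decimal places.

Numerator: nΣxy − (Σx)(Σy) = 13·(-876) − (89)(-105) = -2043
Denominator: √[(nΣx²−(Σx)²)(nΣy²−(Σy)²)]
  nΣx²−(Σx)² = 13·795 − 7921 = 2414;  nΣy²−(Σy)² = 13·1267 − 11025 = 5446
  √(2414·5446) = √13146644 = 3625.8301
r = -2043 / 3625.8301 = -0.5635

-0.5635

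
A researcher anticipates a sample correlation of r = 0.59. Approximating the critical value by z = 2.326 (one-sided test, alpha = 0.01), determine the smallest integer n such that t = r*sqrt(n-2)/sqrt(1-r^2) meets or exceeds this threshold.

13

Need r·√(n−2)/√(1−r²) ≥ 2.326
√(n−2) ≥ 2.326·√(1−0.3481) / 0.59 = 2.326·0.807403 / 0.59 = 3.1831
n−2 ≥ 10.1321  ⇒  n ≥ 12.1321
Smallest integer n = 13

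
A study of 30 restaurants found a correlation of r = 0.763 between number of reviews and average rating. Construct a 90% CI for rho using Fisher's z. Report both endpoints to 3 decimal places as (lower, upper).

Fisher z: z_r = atanh(r) = ½·ln((1+0.763)/(1−0.763)) = 1.003356
SE(z) = 1/√(n−3) = 1/√27 = 0.192450
90% ⇒ z* = 1.645; margin = 1.645·0.192450 = 0.316580
CI on z-scale: (0.686776, 1.319936)
Back-transform: tanh(0.686776) = 0.595907, tanh(1.319936) = 0.866768

(0.596, 0.867)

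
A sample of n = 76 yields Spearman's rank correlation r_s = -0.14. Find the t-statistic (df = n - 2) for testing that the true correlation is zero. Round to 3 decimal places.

t = r_s·√(n−2) / √(1−r_s²) with r_s = -0.14, n = 76
  = -0.14·√74 / √(1 − 0.0196)
  = -0.14·8.602325 / 0.990152
  = -1.204326 / 0.990152 = -1.216

-1.216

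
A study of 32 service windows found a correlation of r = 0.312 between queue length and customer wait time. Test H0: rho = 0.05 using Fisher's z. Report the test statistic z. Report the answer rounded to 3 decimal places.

1.469

Fisher z: atanh(0.312) = 0.322760, atanh(0.05) = 0.050042
z = (z_r − z_0)·√(n−3) = (0.322760 − 0.050042)·√29 = 0.272718 · 5.385165 = 1.469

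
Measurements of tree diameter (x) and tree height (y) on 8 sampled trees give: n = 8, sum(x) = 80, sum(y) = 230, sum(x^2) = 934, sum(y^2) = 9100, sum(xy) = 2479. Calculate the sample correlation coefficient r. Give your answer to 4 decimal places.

0.3100

S_xy = nΣxy − ΣxΣy = 8·2479 − 80·230 = 19832 − 18400 = 1432
S_xx = nΣx² − (Σx)² = 8·934 − 80² = 7472 − 6400 = 1072
S_yy = nΣy² − (Σy)² = 8·9100 − 230² = 72800 − 52900 = 19900
r = S_xy / √(S_xx·S_yy) = 1432 / √(1072·19900) = 1432 / √21332800 = 1432 / 4618.7444 = 0.3100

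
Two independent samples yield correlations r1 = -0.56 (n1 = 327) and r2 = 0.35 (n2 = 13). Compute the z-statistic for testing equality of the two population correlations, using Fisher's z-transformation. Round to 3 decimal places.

-3.109

z1 = atanh(-0.56) = -0.632833,  z2 = atanh(0.35) = 0.365444
SE = √(1/(n1−3) + 1/(n2−3)) = √(1/324 + 1/10) = √(0.0030864 + 0.1000000) = √0.1030864 = 0.321071
z = (z1 − z2)/SE = (-0.632833 − 0.365444) / 0.321071 = -0.998277 / 0.321071 = -3.109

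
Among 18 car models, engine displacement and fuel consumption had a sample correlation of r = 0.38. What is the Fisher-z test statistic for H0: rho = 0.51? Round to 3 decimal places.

-0.630

z_r = atanh(0.38) = 0.400060,  z_0 = atanh(0.51) = 0.562730
SE = 1/√(n−3) = 1/√15 = 0.258199
z = (z_r − z_0)/SE = (0.400060 − 0.562730) / 0.258199 = -0.162670 / 0.258199 = -0.630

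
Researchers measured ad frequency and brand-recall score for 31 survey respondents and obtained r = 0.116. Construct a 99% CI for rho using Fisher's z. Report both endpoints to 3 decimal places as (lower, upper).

z_r = atanh(0.116) = 0.116525;  SE = 1/√(n−3) = 1/√28 = 0.188982
z-limits: 0.116525 ± 2.576·0.188982 = 0.116525 ± 0.486818 = [-0.370293, 0.603343]
ρ-limits: (tanh -0.370293, tanh 0.603343) = (-0.354, 0.539)

(-0.354, 0.539)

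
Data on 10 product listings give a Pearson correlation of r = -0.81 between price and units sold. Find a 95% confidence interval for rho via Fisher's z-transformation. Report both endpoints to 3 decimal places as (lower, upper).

(-0.953, -0.368)

z_r = atanh(-0.81) = -1.127029;  SE = 1/√(n−3) = 1/√7 = 0.377964
z-limits: -1.127029 ± 1.960·0.377964 = -1.127029 ± 0.740809 = [-1.867838, -0.386220]
ρ-limits: (tanh -1.867838, tanh -0.386220) = (-0.953, -0.368)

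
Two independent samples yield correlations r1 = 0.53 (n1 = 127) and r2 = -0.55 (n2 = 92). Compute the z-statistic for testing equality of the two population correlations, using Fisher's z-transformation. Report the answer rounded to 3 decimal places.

8.699

Fisher z-transforms: z1 = atanh(0.53) = 0.590145, z2 = atanh(-0.55) = -0.618381; difference d = 1.208526
Var(d) = 1/124 + 1/89 = 0.0080645 + 0.0112360 = 0.0193005
z = d/√Var(d) = 1.208526 / √0.0193005 = 1.208526 / 0.138926 = 8.699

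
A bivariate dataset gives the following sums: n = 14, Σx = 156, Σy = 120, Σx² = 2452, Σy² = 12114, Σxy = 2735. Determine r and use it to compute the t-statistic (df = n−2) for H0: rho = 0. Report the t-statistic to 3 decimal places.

S_xy = nΣxy − ΣxΣy = 14·2735 − 156·120 = 38290 − 18720 = 19570
S_xx = nΣx² − (Σx)² = 14·2452 − 156² = 34328 − 24336 = 9992
S_yy = nΣy² − (Σy)² = 14·12114 − 120² = 169596 − 14400 = 155196
r = S_xy / √(S_xx·S_yy) = 19570 / √(9992·155196) = 19570 / √1550718432 = 19570 / 39379.1624 = 0.4970
t = r·√(n−2)/√(1−r²) = 0.4970·√12 / √(1−0.247009) = 1.721659 / 0.867751 = 1.984

1.984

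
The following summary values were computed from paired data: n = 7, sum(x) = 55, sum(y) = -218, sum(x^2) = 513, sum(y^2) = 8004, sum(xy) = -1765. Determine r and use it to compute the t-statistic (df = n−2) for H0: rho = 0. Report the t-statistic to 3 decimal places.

Numerator: nΣxy − (Σx)(Σy) = 7·(-1765) − (55)(-218) = -365
Denominator: √[(nΣx²−(Σx)²)(nΣy²−(Σy)²)]
  nΣx²−(Σx)² = 7·513 − 3025 = 566;  nΣy²−(Σy)² = 7·8004 − 47524 = 8504
  √(566·8504) = √4813264 = 2193.9152
r = -365 / 2193.9152 = -0.1664
t = r·√(n−2)/√(1−r²) = -0.1664·√5 / √(1−0.027689) = -0.372082 / 0.986058 = -0.377

-0.377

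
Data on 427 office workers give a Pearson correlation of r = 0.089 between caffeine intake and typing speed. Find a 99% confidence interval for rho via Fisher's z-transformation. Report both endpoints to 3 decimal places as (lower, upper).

(-0.036, 0.211)

Fisher z: z_r = atanh(r) = ½·ln((1+0.089)/(1−0.089)) = 0.089236
SE(z) = 1/√(n−3) = 1/√424 = 0.048564
99% ⇒ z* = 2.576; margin = 2.576·0.048564 = 0.125101
CI on z-scale: (-0.035865, 0.214337)
Back-transform: tanh(-0.035865) = -0.035850, tanh(0.214337) = 0.211114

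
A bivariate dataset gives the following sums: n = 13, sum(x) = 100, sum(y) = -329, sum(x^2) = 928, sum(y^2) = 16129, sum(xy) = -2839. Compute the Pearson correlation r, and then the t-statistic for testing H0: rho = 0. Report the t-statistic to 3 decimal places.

Numerator: nΣxy − (Σx)(Σy) = 13·(-2839) − (100)(-329) = -4007
Denominator: √[(nΣx²−(Σx)²)(nΣy²−(Σy)²)]
  nΣx²−(Σx)² = 13·928 − 10000 = 2064;  nΣy²−(Σy)² = 13·16129 − 108241 = 101436
  √(2064·101436) = √209363904 = 14469.4127
r = -4007 / 14469.4127 = -0.2769
t = r·√(n−2)/√(1−r²) = -0.2769·√11 / √(1−0.076674) = -0.918373 / 0.960899 = -0.956

-0.956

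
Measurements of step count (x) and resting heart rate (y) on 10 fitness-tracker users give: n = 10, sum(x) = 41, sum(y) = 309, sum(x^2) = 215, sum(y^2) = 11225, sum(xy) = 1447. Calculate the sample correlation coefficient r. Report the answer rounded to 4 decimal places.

0.6422

Numerator: nΣxy − (Σx)(Σy) = 10·1447 − (41)(309) = 1801
Denominator: √[(nΣx²−(Σx)²)(nΣy²−(Σy)²)]
  nΣx²−(Σx)² = 10·215 − 1681 = 469;  nΣy²−(Σy)² = 10·11225 − 95481 = 16769
  √(469·16769) = √7864661 = 2804.4003
r = 1801 / 2804.4003 = 0.6422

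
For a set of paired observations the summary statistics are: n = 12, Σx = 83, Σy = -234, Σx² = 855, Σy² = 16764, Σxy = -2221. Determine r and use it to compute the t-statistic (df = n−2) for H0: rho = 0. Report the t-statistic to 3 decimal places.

-1.088

S_xy = nΣxy − ΣxΣy = 12·(-2221) − 83·(-234) = -26652 − (-19422) = -7230
S_xx = nΣx² − (Σx)² = 12·855 − 83² = 10260 − 6889 = 3371
S_yy = nΣy² − (Σy)² = 12·16764 − (-234)² = 201168 − 54756 = 146412
r = S_xy / √(S_xx·S_yy) = -7230 / √(3371·146412) = -7230 / √493554852 = -7230 / 22216.0944 = -0.3254
t = r·√(n−2)/√(1−r²) = -0.3254·√10 / √(1−0.105885) = -1.029005 / 0.945577 = -1.088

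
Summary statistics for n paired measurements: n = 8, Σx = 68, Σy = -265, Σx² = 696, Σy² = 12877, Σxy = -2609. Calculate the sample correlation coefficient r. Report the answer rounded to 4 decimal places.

S_xy = nΣxy − ΣxΣy = 8·(-2609) − 68·(-265) = -20872 − (-18020) = -2852
S_xx = nΣx² − (Σx)² = 8·696 − 68² = 5568 − 4624 = 944
S_yy = nΣy² − (Σy)² = 8·12877 − (-265)² = 103016 − 70225 = 32791
r = S_xy / √(S_xx·S_yy) = -2852 / √(944·32791) = -2852 / √30954704 = -2852 / 5563.6952 = -0.5126

-0.5126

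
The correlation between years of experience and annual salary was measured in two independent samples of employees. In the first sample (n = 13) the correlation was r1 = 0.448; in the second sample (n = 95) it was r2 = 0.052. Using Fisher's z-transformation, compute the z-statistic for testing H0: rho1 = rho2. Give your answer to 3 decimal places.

1.292

Fisher z-transforms: z1 = atanh(0.448) = 0.482195, z2 = atanh(0.052) = 0.052047; difference d = 0.430148
Var(d) = 1/10 + 1/92 = 0.1000000 + 0.0108696 = 0.1108696
z = d/√Var(d) = 0.430148 / √0.1108696 = 0.430148 / 0.332971 = 1.292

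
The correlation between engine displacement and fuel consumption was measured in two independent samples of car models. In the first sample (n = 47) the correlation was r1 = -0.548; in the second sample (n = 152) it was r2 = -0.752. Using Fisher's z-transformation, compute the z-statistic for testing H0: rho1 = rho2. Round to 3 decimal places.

2.110

Fisher z-transforms: z1 = atanh(-0.548) = -0.615518, z2 = atanh(-0.752) = -0.977542; difference d = 0.362024
Var(d) = 1/44 + 1/149 = 0.0227273 + 0.0067114 = 0.0294387
z = d/√Var(d) = 0.362024 / √0.0294387 = 0.362024 / 0.171577 = 2.110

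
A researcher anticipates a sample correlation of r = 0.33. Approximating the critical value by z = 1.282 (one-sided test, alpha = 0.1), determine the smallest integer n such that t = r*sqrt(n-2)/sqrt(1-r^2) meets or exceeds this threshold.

16

r√(n−2)/√(1−r²) ≥ 1.282  ⇔  n−2 ≥ (1.282)²·(1−r²)/r²
(1−r²)/r² = (1−0.1089)/0.1089 = 8.1827
n ≥ 2 + 1.643524·8.1827 = 2 + 13.4485 = 15.4485
⌈15.4485⌉ = 16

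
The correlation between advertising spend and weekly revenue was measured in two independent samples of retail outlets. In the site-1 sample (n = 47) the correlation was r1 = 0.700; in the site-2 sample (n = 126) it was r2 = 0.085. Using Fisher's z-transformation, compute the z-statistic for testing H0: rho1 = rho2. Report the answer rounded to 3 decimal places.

4.452

Fisher z-transforms: z1 = atanh(0.700) = 0.867301, z2 = atanh(0.085) = 0.085206; difference d = 0.782095
Var(d) = 1/44 + 1/123 = 0.0227273 + 0.0081301 = 0.0308574
z = d/√Var(d) = 0.782095 / √0.0308574 = 0.782095 / 0.175663 = 4.452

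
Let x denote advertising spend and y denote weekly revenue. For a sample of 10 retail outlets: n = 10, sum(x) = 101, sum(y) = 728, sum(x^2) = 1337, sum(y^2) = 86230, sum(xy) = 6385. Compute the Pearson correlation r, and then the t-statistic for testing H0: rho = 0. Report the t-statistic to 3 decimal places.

S_xy = nΣxy − ΣxΣy = 10·6385 − 101·728 = 63850 − 73528 = -9678
S_xx = nΣx² − (Σx)² = 10·1337 − 101² = 13370 − 10201 = 3169
S_yy = nΣy² − (Σy)² = 10·86230 − 728² = 862300 − 529984 = 332316
r = S_xy / √(S_xx·S_yy) = -9678 / √(3169·332316) = -9678 / √1053109404 = -9678 / 32451.6472 = -0.2982
t = r·√(n−2)/√(1−r²) = -0.2982·√8 / √(1−0.088923) = -0.843437 / 0.954504 = -0.884

-0.884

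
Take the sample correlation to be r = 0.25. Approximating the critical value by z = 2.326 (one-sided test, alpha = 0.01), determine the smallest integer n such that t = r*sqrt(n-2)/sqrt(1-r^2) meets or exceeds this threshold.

r√(n−2)/√(1−r²) ≥ 2.326  ⇔  n−2 ≥ (2.326)²·(1−r²)/r²
(1−r²)/r² = (1−0.0625)/0.0625 = 15.0000
n ≥ 2 + 5.410276·15.0000 = 2 + 81.1541 = 83.1541
⌈83.1541⌉ = 84

84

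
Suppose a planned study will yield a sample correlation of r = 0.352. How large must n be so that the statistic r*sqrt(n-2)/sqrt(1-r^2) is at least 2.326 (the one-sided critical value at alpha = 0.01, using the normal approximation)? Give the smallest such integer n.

41

Need r·√(n−2)/√(1−r²) ≥ 2.326
√(n−2) ≥ 2.326·√(1−0.123904) / 0.352 = 2.326·0.936000 / 0.352 = 6.1850
n−2 ≥ 38.2542  ⇒  n ≥ 40.2542
Smallest integer n = 41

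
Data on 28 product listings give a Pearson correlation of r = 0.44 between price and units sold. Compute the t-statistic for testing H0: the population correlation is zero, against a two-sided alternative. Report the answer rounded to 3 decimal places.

2.498

1 − r² = 1 − 0.1936 = 0.8064;  √(1−r²) = 0.897998
√(n−2) = √26 = 5.099020
t = r·√(n−2)/√(1−r²) = 0.44 · 5.099020 / 0.897998 = 2.498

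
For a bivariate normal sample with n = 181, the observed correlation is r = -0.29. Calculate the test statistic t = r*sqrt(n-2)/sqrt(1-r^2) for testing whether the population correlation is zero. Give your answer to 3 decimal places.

t = r·√(n−2) / √(1−r²) with r = -0.29, n = 181
  = -0.29·√179 / √(1 − 0.0841)
  = -0.29·13.379088 / 0.957027
  = -3.879936 / 0.957027 = -4.054

-4.054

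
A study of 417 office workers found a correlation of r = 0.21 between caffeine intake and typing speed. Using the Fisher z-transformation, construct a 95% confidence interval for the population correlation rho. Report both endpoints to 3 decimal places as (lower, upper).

Fisher z: z_r = atanh(r) = ½·ln((1+0.21)/(1−0.21)) = 0.213171
SE(z) = 1/√(n−3) = 1/√414 = 0.049147
95% ⇒ z* = 1.960; margin = 1.960·0.049147 = 0.096328
CI on z-scale: (0.116843, 0.309499)
Back-transform: tanh(0.116843) = 0.116314, tanh(0.309499) = 0.299981

(0.116, 0.300)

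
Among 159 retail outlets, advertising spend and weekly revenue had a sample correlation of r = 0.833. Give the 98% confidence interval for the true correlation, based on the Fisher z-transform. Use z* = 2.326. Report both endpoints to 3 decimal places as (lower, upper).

Fisher z: z_r = atanh(r) = ½·ln((1+0.833)/(1−0.833)) = 1.197858
SE(z) = 1/√(n−3) = 1/√156 = 0.080064
98% ⇒ z* = 2.326; margin = 2.326·0.080064 = 0.186229
CI on z-scale: (1.011629, 1.384087)
Back-transform: tanh(1.011629) = 0.766435, tanh(1.384087) = 0.881863

(0.766, 0.882)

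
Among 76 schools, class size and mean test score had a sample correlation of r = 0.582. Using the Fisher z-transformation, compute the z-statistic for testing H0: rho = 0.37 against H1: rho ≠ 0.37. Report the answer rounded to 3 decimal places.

2.367

Fisher z: atanh(0.582) = 0.665482, atanh(0.37) = 0.388423
z = (z_r − z_0)·√(n−3) = (0.665482 − 0.388423)·√73 = 0.277059 · 8.544004 = 2.367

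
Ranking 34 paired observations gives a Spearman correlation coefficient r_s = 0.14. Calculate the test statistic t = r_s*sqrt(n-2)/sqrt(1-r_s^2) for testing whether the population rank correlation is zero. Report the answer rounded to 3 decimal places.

0.800

t = r_s·√(n−2) / √(1−r_s²) with r_s = 0.14, n = 34
  = 0.14·√32 / √(1 − 0.0196)
  = 0.14·5.656854 / 0.990152
  = 0.791960 / 0.990152 = 0.800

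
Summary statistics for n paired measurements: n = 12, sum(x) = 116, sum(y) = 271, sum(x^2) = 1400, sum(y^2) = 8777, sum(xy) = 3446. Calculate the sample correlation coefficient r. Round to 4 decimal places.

0.9603

S_xy = nΣxy − ΣxΣy = 12·3446 − 116·271 = 41352 − 31436 = 9916
S_xx = nΣx² − (Σx)² = 12·1400 − 116² = 16800 − 13456 = 3344
S_yy = nΣy² − (Σy)² = 12·8777 − 271² = 105324 − 73441 = 31883
r = S_xy / √(S_xx·S_yy) = 9916 / √(3344·31883) = 9916 / √106616752 = 9916 / 10325.5388 = 0.9603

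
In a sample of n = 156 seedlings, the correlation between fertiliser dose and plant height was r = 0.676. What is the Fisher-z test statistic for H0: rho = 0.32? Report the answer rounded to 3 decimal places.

z_r = atanh(0.676) = 0.821711,  z_0 = atanh(0.32) = 0.331647
SE = 1/√(n−3) = 1/√153 = 0.080845
z = (z_r − z_0)/SE = (0.821711 − 0.331647) / 0.080845 = 0.490064 / 0.080845 = 6.062

6.062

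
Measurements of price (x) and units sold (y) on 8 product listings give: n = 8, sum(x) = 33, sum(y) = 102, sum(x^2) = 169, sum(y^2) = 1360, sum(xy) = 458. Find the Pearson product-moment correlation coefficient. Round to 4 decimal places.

S_xy = nΣxy − ΣxΣy = 8·458 − 33·102 = 3664 − 3366 = 298
S_xx = nΣx² − (Σx)² = 8·169 − 33² = 1352 − 1089 = 263
S_yy = nΣy² − (Σy)² = 8·1360 − 102² = 10880 − 10404 = 476
r = S_xy / √(S_xx·S_yy) = 298 / √(263·476) = 298 / √125188 = 298 / 353.8192 = 0.8422

0.8422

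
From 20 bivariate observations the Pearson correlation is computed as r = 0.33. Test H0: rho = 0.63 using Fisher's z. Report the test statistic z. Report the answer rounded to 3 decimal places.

z_r = atanh(0.33) = 0.342828,  z_0 = atanh(0.63) = 0.741416
SE = 1/√(n−3) = 1/√17 = 0.242536
z = (z_r − z_0)/SE = (0.342828 − 0.741416) / 0.242536 = -0.398588 / 0.242536 = -1.643

-1.643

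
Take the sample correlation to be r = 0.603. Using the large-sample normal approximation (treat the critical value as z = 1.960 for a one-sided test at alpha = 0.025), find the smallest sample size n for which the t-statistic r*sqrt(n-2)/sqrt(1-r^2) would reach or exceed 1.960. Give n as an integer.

9

Need r·√(n−2)/√(1−r²) ≥ 1.960
√(n−2) ≥ 1.960·√(1−0.363609) / 0.603 = 1.960·0.797741 / 0.603 = 2.5930
n−2 ≥ 6.7236  ⇒  n ≥ 8.7236
Smallest integer n = 9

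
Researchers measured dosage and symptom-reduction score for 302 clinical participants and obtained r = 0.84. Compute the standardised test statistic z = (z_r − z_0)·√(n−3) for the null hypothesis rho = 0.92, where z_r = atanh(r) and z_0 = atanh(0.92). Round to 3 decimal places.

z_r = atanh(0.84) = 1.221174,  z_0 = atanh(0.92) = 1.589027
SE = 1/√(n−3) = 1/√299 = 0.057831
z = (z_r − z_0)/SE = (1.221174 − 1.589027) / 0.057831 = -0.367853 / 0.057831 = -6.361

-6.361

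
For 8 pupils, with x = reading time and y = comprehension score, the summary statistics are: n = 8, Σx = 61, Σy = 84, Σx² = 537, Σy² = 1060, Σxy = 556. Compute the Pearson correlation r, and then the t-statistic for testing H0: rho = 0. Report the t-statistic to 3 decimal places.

-2.753

S_xy = nΣxy − ΣxΣy = 8·556 − 61·84 = 4448 − 5124 = -676
S_xx = nΣx² − (Σx)² = 8·537 − 61² = 4296 − 3721 = 575
S_yy = nΣy² − (Σy)² = 8·1060 − 84² = 8480 − 7056 = 1424
r = S_xy / √(S_xx·S_yy) = -676 / √(575·1424) = -676 / √818800 = -676 / 904.8757 = -0.7471
t = r·√(n−2)/√(1−r²) = -0.7471·√6 / √(1−0.558158) = -1.830014 / 0.664712 = -2.753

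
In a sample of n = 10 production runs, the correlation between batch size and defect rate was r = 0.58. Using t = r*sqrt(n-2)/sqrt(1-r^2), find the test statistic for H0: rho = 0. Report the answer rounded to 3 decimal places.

1 − r² = 1 − 0.3364 = 0.6636;  √(1−r²) = 0.814616
√(n−2) = √8 = 2.828427
t = r·√(n−2)/√(1−r²) = 0.58 · 2.828427 / 0.814616 = 2.014

2.014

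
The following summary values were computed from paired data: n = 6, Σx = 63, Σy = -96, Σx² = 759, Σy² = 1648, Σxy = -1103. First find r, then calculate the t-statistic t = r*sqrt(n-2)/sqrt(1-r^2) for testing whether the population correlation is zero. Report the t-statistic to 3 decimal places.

-4.365

S_xy = nΣxy − ΣxΣy = 6·(-1103) − 63·(-96) = -6618 − (-6048) = -570
S_xx = nΣx² − (Σx)² = 6·759 − 63² = 4554 − 3969 = 585
S_yy = nΣy² − (Σy)² = 6·1648 − (-96)² = 9888 − 9216 = 672
r = S_xy / √(S_xx·S_yy) = -570 / √(585·672) = -570 / √393120 = -570 / 626.9928 = -0.9091
t = r·√(n−2)/√(1−r²) = -0.9091·√4 / √(1−0.826463) = -1.818200 / 0.416578 = -4.365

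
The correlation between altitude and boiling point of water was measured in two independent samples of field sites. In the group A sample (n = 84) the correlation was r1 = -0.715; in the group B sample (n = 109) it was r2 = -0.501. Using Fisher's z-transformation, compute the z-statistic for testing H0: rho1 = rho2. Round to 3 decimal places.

z1 = atanh(-0.715) = -0.897340,  z2 = atanh(-0.501) = -0.550640
SE = √(1/(n1−3) + 1/(n2−3)) = √(1/81 + 1/106) = √(0.0123457 + 0.0094340) = √0.0217797 = 0.147579
z = (z1 − z2)/SE = (-0.897340 − (-0.550640)) / 0.147579 = -0.346700 / 0.147579 = -2.349

-2.349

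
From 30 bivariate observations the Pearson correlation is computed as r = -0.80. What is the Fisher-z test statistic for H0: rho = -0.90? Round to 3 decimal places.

1.941

z_r = atanh(-0.80) = -1.098612,  z_0 = atanh(-0.90) = -1.472219
SE = 1/√(n−3) = 1/√27 = 0.192450
z = (z_r − z_0)/SE = (-1.098612 − (-1.472219)) / 0.192450 = 0.373607 / 0.192450 = 1.941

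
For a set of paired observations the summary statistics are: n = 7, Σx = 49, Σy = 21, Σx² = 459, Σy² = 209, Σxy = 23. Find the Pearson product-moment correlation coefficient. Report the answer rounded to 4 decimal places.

-0.9528

Numerator: nΣxy − (Σx)(Σy) = 7·23 − (49)(21) = -868
Denominator: √[(nΣx²−(Σx)²)(nΣy²−(Σy)²)]
  nΣx²−(Σx)² = 7·459 − 2401 = 812;  nΣy²−(Σy)² = 7·209 − 441 = 1022
  √(812·1022) = √829864 = 910.9687
r = -868 / 910.9687 = -0.9528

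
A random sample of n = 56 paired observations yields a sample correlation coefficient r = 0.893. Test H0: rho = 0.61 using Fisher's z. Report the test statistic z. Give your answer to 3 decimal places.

5.297

Fisher z: atanh(0.893) = 1.436545, atanh(0.61) = 0.708921
z = (z_r − z_0)·√(n−3) = (1.436545 − 0.708921)·√53 = 0.727624 · 7.280110 = 5.297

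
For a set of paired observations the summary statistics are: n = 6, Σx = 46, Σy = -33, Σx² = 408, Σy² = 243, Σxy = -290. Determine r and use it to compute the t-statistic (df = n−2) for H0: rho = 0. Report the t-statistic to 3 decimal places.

-1.641

S_xy = nΣxy − ΣxΣy = 6·(-290) − 46·(-33) = -1740 − (-1518) = -222
S_xx = nΣx² − (Σx)² = 6·408 − 46² = 2448 − 2116 = 332
S_yy = nΣy² − (Σy)² = 6·243 − (-33)² = 1458 − 1089 = 369
r = S_xy / √(S_xx·S_yy) = -222 / √(332·369) = -222 / √122508 = -222 / 350.0114 = -0.6343
t = r·√(n−2)/√(1−r²) = -0.6343·√4 / √(1−0.402336) = -1.268600 / 0.773087 = -1.641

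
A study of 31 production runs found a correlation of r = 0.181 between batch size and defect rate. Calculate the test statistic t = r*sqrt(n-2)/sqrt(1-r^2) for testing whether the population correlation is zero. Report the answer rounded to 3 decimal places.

0.991

1 − r² = 1 − 0.032761 = 0.967239;  √(1−r²) = 0.983483
√(n−2) = √29 = 5.385165
t = r·√(n−2)/√(1−r²) = 0.181 · 5.385165 / 0.983483 = 0.991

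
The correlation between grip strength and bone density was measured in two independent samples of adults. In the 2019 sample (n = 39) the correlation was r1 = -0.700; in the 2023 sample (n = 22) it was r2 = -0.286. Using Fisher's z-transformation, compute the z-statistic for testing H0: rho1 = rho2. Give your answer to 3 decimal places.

z1 = atanh(-0.700) = -0.867301,  z2 = atanh(-0.286) = -0.294204
SE = √(1/(n1−3) + 1/(n2−3)) = √(1/36 + 1/19) = √(0.0277778 + 0.0526316) = √0.0804094 = 0.283566
z = (z1 − z2)/SE = (-0.867301 − (-0.294204)) / 0.283566 = -0.573097 / 0.283566 = -2.021

-2.021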